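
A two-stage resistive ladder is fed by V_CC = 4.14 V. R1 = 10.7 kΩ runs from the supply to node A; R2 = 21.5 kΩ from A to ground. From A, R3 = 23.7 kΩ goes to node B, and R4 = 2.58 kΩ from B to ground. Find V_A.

Node A sees R2 in parallel with the series input of stage 2, R3 + R4 = 26.28 kΩ.
Effective lower resistance at A: R2 ‖ 26.28 = 11.83 kΩ.
V_A = 4.14 × 11.83/(10.7 + 11.83) = 2.173 V.

V_A ≈ 2.17 V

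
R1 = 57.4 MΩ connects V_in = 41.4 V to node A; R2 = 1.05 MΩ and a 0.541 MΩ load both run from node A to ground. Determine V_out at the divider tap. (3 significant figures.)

R2 ‖ R_L = (1.05 × 0.541)/(1.05 + 0.541) = 0.3570 MΩ.
Voltage divider with the loaded lower leg: V_out = 41.4 × 0.3570/(57.4 + 0.3570) = 41.4 × 0.006182 = 0.2559 V.

V_out ≈ 0.256 V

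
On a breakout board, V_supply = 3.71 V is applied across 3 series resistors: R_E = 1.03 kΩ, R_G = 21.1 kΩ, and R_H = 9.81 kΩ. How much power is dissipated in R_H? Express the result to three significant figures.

P ≈ 0.132 mW

Series current I = V_supply/ΣR = 3.71/31.94 = 0.1162 mA.
P = I²R = 0.01349 × 9.81 = 0.1324 mW.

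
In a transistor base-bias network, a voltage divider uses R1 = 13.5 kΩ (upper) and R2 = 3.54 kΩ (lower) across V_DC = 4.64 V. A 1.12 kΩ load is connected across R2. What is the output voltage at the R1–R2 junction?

V_out ≈ 0.275 V

First combine the lower leg with the load: R2 ‖ R_L = 0.8508 kΩ.
Voltage divider with the loaded lower leg: V_out = 4.64 × 0.8508/(13.5 + 0.8508) = 4.64 × 0.05929 = 0.2751 V.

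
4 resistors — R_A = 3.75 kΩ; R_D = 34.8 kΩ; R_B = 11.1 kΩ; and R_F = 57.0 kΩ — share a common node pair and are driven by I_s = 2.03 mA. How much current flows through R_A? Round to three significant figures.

I ≈ 1.34 mA

ΣG = 1/3.75 + 1/34.8 + 1/11.1 + 1/57.0 = 0.4030.
Current divider: I(R_A) = I_s · G_k/ΣG = 2.03 × (0.2667/0.4030) = 2.03 × 0.6616 = 1.343 mA.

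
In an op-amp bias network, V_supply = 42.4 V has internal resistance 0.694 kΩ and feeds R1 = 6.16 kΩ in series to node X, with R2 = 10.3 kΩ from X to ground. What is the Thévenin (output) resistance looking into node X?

R_th ≈ 4.12 kΩ

R1' = 0.694 + 6.16 = 6.854 kΩ (source resistance + R1).
With V_supply suppressed (replaced by a short), R_th = R1' ‖ R2 = (6.854 × 10.3)/(6.854 + 10.3) = 4.115 kΩ.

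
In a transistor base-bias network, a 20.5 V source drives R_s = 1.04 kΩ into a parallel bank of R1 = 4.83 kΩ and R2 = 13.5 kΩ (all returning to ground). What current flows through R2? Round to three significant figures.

I ≈ 1.17 mA

Parallel bank: R_p = 1/(1/4.83 + 1/13.5) = 3.557 kΩ.
V_A by voltage divider: V_A = 20.5 × 3.557/(1.04 + 3.557) = 15.86 V.
I(R2) = V_A / R2 = 15.86/13.5 = 1.175 mA.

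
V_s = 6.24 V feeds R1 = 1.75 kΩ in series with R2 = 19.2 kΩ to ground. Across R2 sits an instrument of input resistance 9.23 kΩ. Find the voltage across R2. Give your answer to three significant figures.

V_out ≈ 4.87 V

The load sits in parallel with R2, giving an effective lower resistance R2' = R2·R_L/(R2+R_L) = 6.233 kΩ.
Now apply the divider: V_out = 6.24 × 0.7808 = 4.872 V.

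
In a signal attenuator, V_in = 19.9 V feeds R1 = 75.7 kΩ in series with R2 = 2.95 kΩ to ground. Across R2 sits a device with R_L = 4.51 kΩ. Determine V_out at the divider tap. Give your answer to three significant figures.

First combine the lower leg with the load: R2 ‖ R_L = 1.783 kΩ.
Then V_out = V_in · R2'/(R1 + R2') = 19.9 × 1.783/77.48 = 0.4580 V.

V_out ≈ 0.458 V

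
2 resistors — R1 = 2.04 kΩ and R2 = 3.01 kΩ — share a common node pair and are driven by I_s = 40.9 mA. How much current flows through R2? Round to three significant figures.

Two-branch current divider: I_k = I_s · R_other/(R_1 + R_2).
I(R2) = 40.9 × 2.04/(2.04 + 3.01) = 40.9 × 0.4040 = 16.52 mA.

I ≈ 16.5 mA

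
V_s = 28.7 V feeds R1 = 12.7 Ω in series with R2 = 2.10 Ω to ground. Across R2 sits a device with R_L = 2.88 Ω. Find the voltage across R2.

First combine the lower leg with the load: R2 ‖ R_L = 1.214 Ω.
Then V_out = V_s · R2'/(R1 + R2') = 28.7 × 1.214/13.91 = 2.505 V.

V_out ≈ 2.50 V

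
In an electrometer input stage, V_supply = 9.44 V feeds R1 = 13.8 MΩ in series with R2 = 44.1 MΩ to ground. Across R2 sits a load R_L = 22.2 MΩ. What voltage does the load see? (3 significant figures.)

V_out ≈ 4.88 V

First combine the lower leg with the load: R2 ‖ R_L = 14.77 MΩ.
Voltage divider with the loaded lower leg: V_out = 9.44 × 14.77/(13.8 + 14.77) = 9.44 × 0.5169 = 4.880 V.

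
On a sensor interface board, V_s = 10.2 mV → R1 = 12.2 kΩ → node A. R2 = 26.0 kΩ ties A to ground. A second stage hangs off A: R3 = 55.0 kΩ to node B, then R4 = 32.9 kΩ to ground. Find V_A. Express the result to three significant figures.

The second stage (R3 + R4 = 87.90 kΩ) loads node A in parallel with R2.
R2 ‖ (R3+R4) = 20.06 kΩ.
V_A = 10.2 × 20.06/(12.2 + 20.06) = 6.343 mV.

V_A ≈ 6.34 mV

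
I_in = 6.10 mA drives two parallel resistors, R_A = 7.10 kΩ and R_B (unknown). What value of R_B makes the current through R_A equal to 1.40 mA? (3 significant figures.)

R_B ≈ 2.11 kΩ

The fraction through R_A equals R_B/(R_A+R_B).
1.40/6.10 = R_B/(R_A + R_B) → R_B = R_A · (0.2295)/(1 − 0.2295) = 7.10 × 0.2979 = 2.115 kΩ.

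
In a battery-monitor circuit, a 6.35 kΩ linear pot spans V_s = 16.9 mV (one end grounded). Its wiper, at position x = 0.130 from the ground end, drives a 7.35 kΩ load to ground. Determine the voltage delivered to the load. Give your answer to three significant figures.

Lower segment x·R_p = 0.8255 kΩ; upper segment (1−x)·R_p = 5.524 kΩ.
Lower segment in parallel with the load: 0.8255 ‖ 7.35 = 0.7421 kΩ.
V_out = 16.9 × 0.7421/(5.524 + 0.7421) = 2.001 mV.
(Unloaded: V_out = x·V_s = 2.20 mV.)

V_out ≈ 2.00 mV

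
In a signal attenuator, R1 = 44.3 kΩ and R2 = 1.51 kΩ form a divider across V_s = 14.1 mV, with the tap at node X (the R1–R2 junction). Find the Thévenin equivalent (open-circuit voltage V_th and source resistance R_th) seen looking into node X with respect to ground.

Open-circuit (no load on X): V_th = V_s · R2/(R1 + R2) = 14.1 × 1.51/(44.30 + 1.51) = 0.4648 mV.
Zeroing V_s shorts the top of R1 to ground, so R_th = R1 ‖ R2 = 1.460 kΩ.

V_th ≈ 0.465 mV, R_th ≈ 1.46 kΩ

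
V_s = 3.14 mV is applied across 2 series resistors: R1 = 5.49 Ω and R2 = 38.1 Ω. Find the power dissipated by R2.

P ≈ 0.198 µW

The common current is I = 3.14/43.59 = 0.07203 mA.
P(R2) = I²·R2 = (0.07203)² × 38.1 = 0.1977 µW.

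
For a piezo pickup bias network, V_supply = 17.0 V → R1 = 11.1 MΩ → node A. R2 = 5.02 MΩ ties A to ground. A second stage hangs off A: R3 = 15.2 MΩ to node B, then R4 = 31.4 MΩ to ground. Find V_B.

The second stage (R3 + R4 = 46.60 MΩ) loads node A in parallel with R2.
R2 ‖ (R3+R4) = 4.532 MΩ.
So V_A = 17.0 × 0.2899 = 4.928 V.
Stage 2 is unloaded, so V_B = V_A · R4/(R3+R4) = 4.928 × 31.4/46.60 = 3.321 V.

V_B ≈ 3.32 V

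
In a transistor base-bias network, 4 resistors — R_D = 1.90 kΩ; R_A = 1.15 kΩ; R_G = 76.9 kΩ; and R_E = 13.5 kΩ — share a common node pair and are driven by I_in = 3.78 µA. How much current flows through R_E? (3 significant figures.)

Total conductance ΣG = 1/1.90 + 1/1.15 + 1/76.9 + 1/13.5 = 1.483 (units of 1/kΩ).
By the current-divider rule, I = I_in · G_k/ΣG = 3.78 × 0.04995 = 0.1888 µA.

I ≈ 0.189 µA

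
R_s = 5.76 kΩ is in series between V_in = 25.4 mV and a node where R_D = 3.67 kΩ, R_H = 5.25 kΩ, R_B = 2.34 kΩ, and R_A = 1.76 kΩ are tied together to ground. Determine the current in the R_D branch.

Parallel bank: R_p = 1/(1/3.67 + 1/5.25 + 1/2.34 + 1/1.76) = 0.6856 kΩ.
V_A by voltage divider: V_A = 25.4 × 0.6856/(5.76 + 0.6856) = 2.702 mV.
Branch current I = V_A/R_D = 2.702/3.67 = 0.7362 µA.
(Equivalently: I_total = 3.941 µA, then current-divider fraction G_k/ΣG = 0.1868.)

I ≈ 0.736 µA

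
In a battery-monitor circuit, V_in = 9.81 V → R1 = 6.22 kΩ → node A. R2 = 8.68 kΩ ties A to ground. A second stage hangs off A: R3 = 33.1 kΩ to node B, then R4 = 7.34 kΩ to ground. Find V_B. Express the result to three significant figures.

V_B ≈ 0.952 V

Looking into the second stage from A: R3 + R4 = 40.44 kΩ appears in parallel with R2.
Effective lower resistance at A: R2 ‖ 40.44 = 7.146 kΩ.
First divider: V_A = V_in · 7.146/(6.22 + 7.146) = 5.245 V.
Stage 2 is unloaded, so V_B = V_A · R4/(R3+R4) = 5.245 × 7.34/40.44 = 0.9520 V.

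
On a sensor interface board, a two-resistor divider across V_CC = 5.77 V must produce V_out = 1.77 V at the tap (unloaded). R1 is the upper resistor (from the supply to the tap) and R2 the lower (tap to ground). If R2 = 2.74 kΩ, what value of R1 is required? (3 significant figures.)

Required fraction k = V_out/V_CC = 0.3068.
So R1 = R2 · (V_CC/V_out − 1) = 2.74 × (5.77/1.77 − 1) = 2.74 × 2.260 = 6.192 kΩ.

R1 ≈ 6.19 kΩ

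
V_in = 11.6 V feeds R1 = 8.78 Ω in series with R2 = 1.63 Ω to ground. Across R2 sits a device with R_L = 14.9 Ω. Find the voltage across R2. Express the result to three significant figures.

V_out ≈ 1.66 V

R2 ‖ R_L = (1.63 × 14.9)/(1.63 + 14.9) = 1.469 Ω.
Voltage divider with the loaded lower leg: V_out = 11.6 × 1.469/(8.78 + 1.469) = 11.6 × 0.1434 = 1.663 V.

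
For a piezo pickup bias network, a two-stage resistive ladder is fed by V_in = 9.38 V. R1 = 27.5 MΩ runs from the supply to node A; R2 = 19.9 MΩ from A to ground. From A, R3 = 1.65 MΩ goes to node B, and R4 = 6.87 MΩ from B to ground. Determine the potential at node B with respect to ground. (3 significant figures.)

V_B ≈ 1.35 V

The second stage (R3 + R4 = 8.520 MΩ) loads node A in parallel with R2.
Effective lower resistance at A: R2 ‖ 8.520 = 5.966 MΩ.
First divider: V_A = V_in · 5.966/(27.5 + 5.966) = 1.672 V.
Then the unloaded second divider: V_B = V_A × R4/(R3+R4) = 1.672 × 0.8063 = 1.348 V.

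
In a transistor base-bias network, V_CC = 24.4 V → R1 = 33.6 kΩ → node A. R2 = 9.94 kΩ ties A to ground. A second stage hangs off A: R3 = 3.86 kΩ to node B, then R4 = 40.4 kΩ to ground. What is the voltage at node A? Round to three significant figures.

V_A ≈ 4.75 V

Node A sees R2 in parallel with the series input of stage 2, R3 + R4 = 44.26 kΩ.
R2 ‖ (R3+R4) = 8.117 kΩ.
So V_A = 24.4 × 0.1946 = 4.748 V.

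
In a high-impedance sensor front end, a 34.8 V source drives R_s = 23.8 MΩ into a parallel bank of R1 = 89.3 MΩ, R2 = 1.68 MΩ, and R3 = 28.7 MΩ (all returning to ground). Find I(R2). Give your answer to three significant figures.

I ≈ 1.27 µA

Parallel bank: R_p = 1/(1/89.3 + 1/1.68 + 1/28.7) = 1.559 MΩ.
V_A = 34.8 × 1.559/25.36 = 2.140 V.
I(R2) = V_A / R2 = 2.140/1.68 = 1.274 µA.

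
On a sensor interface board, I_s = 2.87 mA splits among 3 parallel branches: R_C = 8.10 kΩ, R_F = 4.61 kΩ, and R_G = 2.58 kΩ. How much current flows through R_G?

Conductances: ΣG = 1/8.10 + 1/4.61 + 1/2.58 = 0.7280 (1/kΩ).
By the current-divider rule, I = I_s · G_k/ΣG = 2.87 × 0.5324 = 1.528 mA.

I ≈ 1.53 mA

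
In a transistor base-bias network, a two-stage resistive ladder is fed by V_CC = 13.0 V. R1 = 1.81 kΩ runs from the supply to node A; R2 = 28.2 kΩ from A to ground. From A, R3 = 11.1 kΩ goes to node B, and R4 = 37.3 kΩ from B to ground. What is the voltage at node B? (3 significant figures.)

Node A sees R2 in parallel with the series input of stage 2, R3 + R4 = 48.40 kΩ.
Effective lower resistance at A: R2 ‖ 48.40 = 17.82 kΩ.
So V_A = 13.0 × 0.9078 = 11.80 V.
Then the unloaded second divider: V_B = V_A × R4/(R3+R4) = 11.80 × 0.7707 = 9.095 V.

V_B ≈ 9.09 V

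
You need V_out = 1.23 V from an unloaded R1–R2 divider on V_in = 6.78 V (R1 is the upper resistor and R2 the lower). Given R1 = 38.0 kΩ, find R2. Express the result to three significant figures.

V_out/V_in = R2/(R1+R2) = 0.1814.
R2 = R1 · 0.1814/(1 − 0.1814) = 8.422 kΩ.

R2 ≈ 8.42 kΩ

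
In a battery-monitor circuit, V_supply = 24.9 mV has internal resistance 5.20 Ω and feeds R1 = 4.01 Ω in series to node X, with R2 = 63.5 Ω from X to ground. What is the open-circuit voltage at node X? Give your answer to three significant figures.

R1' = 5.20 + 4.01 = 9.210 Ω (source resistance + R1).
V_th is the unloaded tap voltage: V_supply · R2/(R1'+R2) = 24.9 × 0.8733 = 21.75 mV.

V_th ≈ 21.7 mV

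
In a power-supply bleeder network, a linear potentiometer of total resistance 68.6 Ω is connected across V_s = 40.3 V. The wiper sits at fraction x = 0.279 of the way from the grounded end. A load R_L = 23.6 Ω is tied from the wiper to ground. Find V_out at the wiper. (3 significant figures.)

V_out ≈ 7.10 V

Split the track: R_lower = x·R_p = 19.14 Ω, R_upper = (1−x)·R_p = 49.46 Ω.
Lower segment in parallel with the load: 19.14 ‖ 23.6 = 10.57 Ω.
Loaded-divider output: V_out = 40.3 × 0.1761 = 7.095 V.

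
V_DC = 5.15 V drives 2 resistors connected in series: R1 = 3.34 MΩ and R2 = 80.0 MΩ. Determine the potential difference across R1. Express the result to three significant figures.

Total series resistance ΣR = 3.34 + 80.0 = 83.34 MΩ.
V = V_DC · R/ΣR = 5.15 × 0.04008 = 0.2064 V.

V ≈ 0.206 V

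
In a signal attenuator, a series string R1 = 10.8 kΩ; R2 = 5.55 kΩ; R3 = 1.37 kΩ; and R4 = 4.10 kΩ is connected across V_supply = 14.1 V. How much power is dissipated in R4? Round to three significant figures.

ΣR = 21.82 kΩ → I = 14.1/21.82 = 0.6462 mA.
V(R4) = I·R = 2.649 V; P = V·I = 2.649 × 0.6462 = 1.712 mW.

P ≈ 1.71 mW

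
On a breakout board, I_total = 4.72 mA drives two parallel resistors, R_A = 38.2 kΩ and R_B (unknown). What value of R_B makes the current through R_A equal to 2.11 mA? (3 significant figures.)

R_B ≈ 30.9 kΩ

In a two-way split, I_A/I_total = R_B/(R_A + R_B).
2.11/4.72 = R_B/(R_A + R_B) → R_B = R_A · (0.4470)/(1 − 0.4470) = 38.2 × 0.8084 = 30.88 kΩ.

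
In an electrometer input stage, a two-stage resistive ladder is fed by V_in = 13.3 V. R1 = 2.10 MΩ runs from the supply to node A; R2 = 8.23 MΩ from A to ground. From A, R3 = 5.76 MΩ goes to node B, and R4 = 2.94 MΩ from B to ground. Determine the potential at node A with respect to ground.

Looking into the second stage from A: R3 + R4 = 8.700 MΩ appears in parallel with R2.
Effective lower resistance at A: R2 ‖ 8.700 = 4.229 MΩ.
First divider: V_A = V_in · 4.229/(2.10 + 4.229) = 8.887 V.

V_A ≈ 8.89 V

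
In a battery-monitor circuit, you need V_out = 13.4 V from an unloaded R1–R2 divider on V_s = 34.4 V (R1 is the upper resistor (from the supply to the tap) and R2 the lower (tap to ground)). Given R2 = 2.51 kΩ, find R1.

The divider ratio is R2/(R1+R2) = 13.4/34.4 = 0.3895.
So R1 = R2 · (V_s/V_out − 1) = 2.51 × (34.4/13.4 − 1) = 2.51 × 1.567 = 3.934 kΩ.

R1 ≈ 3.93 kΩ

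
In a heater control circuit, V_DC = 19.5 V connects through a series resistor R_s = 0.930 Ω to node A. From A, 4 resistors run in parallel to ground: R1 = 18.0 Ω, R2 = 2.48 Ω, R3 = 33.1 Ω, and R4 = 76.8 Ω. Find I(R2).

Equivalent of the parallel group: R_p = 1.992 Ω.
V_A = 19.5 × 1.992/2.922 = 13.29 V.
Branch current I = V_A/R2 = 13.29/2.48 = 5.360 A.

I ≈ 5.36 A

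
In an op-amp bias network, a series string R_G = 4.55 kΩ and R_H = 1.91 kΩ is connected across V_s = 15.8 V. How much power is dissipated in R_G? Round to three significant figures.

ΣR = 6.460 kΩ → I = 15.8/6.460 = 2.446 mA.
P(R_G) = I²·R_G = (2.446)² × 4.55 = 27.22 mW.

P ≈ 27.2 mW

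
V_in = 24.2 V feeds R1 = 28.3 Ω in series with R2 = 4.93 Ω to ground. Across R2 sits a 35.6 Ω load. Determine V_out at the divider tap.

V_out ≈ 3.21 V

First combine the lower leg with the load: R2 ‖ R_L = 4.330 Ω.
Then V_out = V_in · R2'/(R1 + R2') = 24.2 × 4.330/32.63 = 3.212 V.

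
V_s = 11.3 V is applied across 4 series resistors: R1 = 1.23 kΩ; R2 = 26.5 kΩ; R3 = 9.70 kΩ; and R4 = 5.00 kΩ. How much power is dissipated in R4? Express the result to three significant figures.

The common current is I = 11.3/42.43 = 0.2663 mA.
P(R4) = I²·R4 = (0.2663)² × 5.00 = 0.3546 mW.

P ≈ 0.355 mW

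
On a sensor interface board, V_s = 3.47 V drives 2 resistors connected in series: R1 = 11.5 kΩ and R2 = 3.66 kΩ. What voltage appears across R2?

V ≈ 0.838 V

Total series resistance ΣR = 11.5 + 3.66 = 15.16 kΩ.
By the voltage-divider rule, V = 3.47 × 3.660/15.16 = 0.8377 V.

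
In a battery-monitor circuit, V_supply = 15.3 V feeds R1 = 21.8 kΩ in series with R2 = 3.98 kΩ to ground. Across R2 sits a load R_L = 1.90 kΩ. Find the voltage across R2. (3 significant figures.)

R2 ‖ R_L = (3.98 × 1.90)/(3.98 + 1.90) = 1.286 kΩ.
Voltage divider with the loaded lower leg: V_out = 15.3 × 1.286/(21.8 + 1.286) = 15.3 × 0.05571 = 0.8523 V.

V_out ≈ 0.852 V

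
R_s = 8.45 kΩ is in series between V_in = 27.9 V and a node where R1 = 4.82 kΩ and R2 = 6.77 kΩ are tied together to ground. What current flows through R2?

Combine the parallel branches: R_p = (1/4.82 + 1/6.77)⁻¹ = 2.815 kΩ.
Node voltage V_A = V_in · R_p/(R_s + R_p) = 27.9 × 0.2499 = 6.973 V.
I(R2) = V_A / R2 = 6.973/6.77 = 1.030 mA.

I ≈ 1.03 mA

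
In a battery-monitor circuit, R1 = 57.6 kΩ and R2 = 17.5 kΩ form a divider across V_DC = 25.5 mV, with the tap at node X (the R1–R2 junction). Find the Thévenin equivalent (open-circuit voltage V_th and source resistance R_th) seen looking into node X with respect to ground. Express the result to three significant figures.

With X open, the divider is unloaded: V_th = 25.5 × 17.5/75.10 = 5.942 mV.
With V_DC suppressed (replaced by a short), R_th = R1 ‖ R2 = (57.60 × 17.5)/(57.60 + 17.5) = 13.42 kΩ.

V_th ≈ 5.94 mV, R_th ≈ 13.4 kΩ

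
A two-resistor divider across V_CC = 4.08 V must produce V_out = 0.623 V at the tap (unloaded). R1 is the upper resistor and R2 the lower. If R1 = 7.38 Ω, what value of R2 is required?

Required fraction k = V_out/V_CC = 0.1527.
Rearranging, R2 = R1·k/(1−k) = 7.38 × 0.1802 = 1.330 Ω.

R2 ≈ 1.33 Ω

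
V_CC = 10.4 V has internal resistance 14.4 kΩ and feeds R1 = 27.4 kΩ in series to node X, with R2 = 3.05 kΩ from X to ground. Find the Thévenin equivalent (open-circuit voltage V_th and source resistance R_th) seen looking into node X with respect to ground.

V_th ≈ 0.707 V, R_th ≈ 2.84 kΩ

R1' = 14.4 + 27.4 = 41.80 kΩ (source resistance + R1).
With X open, the divider is unloaded: V_th = 10.4 × 3.05/44.85 = 0.7072 V.
Zeroing V_CC shorts the top of R1' to ground, so R_th = R1' ‖ R2 = 2.843 kΩ.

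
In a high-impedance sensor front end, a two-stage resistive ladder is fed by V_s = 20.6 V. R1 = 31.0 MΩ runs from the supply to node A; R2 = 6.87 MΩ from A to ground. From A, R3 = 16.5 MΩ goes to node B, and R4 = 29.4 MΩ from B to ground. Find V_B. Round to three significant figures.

V_B ≈ 2.13 V

Node A sees R2 in parallel with the series input of stage 2, R3 + R4 = 45.90 MΩ.
R2 ‖ (R3+R4) = 5.976 MΩ.
First divider: V_A = V_s · 5.976/(31.0 + 5.976) = 3.329 V.
Then the unloaded second divider: V_B = V_A × R4/(R3+R4) = 3.329 × 0.6405 = 2.132 V.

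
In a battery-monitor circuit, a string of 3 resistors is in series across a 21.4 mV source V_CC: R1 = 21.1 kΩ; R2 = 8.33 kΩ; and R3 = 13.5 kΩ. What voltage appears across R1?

Series total: ΣR = 21.1 + 8.33 + 13.5 = 42.93 kΩ.
By the voltage-divider rule, V = 21.4 × 21.10/42.93 = 10.52 mV.

V ≈ 10.5 mV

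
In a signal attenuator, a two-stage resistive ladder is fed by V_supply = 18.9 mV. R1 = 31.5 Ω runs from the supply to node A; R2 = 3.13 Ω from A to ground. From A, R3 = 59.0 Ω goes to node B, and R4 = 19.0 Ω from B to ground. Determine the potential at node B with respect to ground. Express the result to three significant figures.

V_B ≈ 0.401 mV

Node A sees R2 in parallel with the series input of stage 2, R3 + R4 = 78.00 Ω.
Effective lower resistance at A: R2 ‖ 78.00 = 3.009 Ω.
First divider: V_A = V_supply · 3.009/(31.5 + 3.009) = 1.648 mV.
V_B = V_A × 0.2436 = 0.4015 mV.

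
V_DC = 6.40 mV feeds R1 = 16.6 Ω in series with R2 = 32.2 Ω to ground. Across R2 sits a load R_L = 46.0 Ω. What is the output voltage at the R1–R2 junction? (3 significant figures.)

The load sits in parallel with R2, giving an effective lower resistance R2' = R2·R_L/(R2+R_L) = 18.94 Ω.
Now apply the divider: V_out = 6.40 × 0.5329 = 3.411 mV.

V_out ≈ 3.41 mV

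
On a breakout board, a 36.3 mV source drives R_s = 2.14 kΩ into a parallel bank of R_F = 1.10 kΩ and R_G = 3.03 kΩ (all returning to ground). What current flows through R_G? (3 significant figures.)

I ≈ 3.28 µA

Parallel bank: R_p = 1/(1/1.10 + 1/3.03) = 0.8070 kΩ.
V_A by voltage divider: V_A = 36.3 × 0.8070/(2.14 + 0.8070) = 9.941 mV.
I(R_G) = V_A / R_G = 9.941/3.03 = 3.281 µA.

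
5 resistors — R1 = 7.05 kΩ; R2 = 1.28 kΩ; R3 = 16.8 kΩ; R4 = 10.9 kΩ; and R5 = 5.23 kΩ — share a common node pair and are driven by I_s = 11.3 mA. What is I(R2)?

Total conductance ΣG = 1/7.05 + 1/1.28 + 1/16.8 + 1/10.9 + 1/5.23 = 1.266 (units of 1/kΩ).
By the current-divider rule, I = I_s · G_k/ΣG = 11.3 × 0.6173 = 6.976 mA.

I ≈ 6.98 mA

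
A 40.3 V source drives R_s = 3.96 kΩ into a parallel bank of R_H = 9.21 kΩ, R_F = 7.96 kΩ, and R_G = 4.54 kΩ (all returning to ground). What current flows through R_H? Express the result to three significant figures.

Parallel bank: R_p = 1/(1/9.21 + 1/7.96 + 1/4.54) = 2.200 kΩ.
Node voltage V_A = V_supply · R_p/(R_s + R_p) = 40.3 × 0.3572 = 14.39 V.
Branch current I = V_A/R_H = 14.39/9.21 = 1.563 mA.

I ≈ 1.56 mA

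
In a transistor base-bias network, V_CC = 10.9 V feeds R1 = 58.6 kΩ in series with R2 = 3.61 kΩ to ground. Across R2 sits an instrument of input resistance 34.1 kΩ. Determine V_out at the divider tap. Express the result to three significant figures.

V_out ≈ 0.575 V

First combine the lower leg with the load: R2 ‖ R_L = 3.264 kΩ.
Now apply the divider: V_out = 10.9 × 0.05277 = 0.5752 V.
(Unloaded it would be 0.633 V; the load pulls it down.)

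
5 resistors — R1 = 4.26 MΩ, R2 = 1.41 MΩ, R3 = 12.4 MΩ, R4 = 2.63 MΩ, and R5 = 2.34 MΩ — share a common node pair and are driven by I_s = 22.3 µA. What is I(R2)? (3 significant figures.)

Conductances: ΣG = 1/4.26 + 1/1.41 + 1/12.4 + 1/2.63 + 1/2.34 = 1.832 (1/MΩ).
By the current-divider rule, I = I_s · G_k/ΣG = 22.3 × 0.3871 = 8.632 µA.

I ≈ 8.63 µA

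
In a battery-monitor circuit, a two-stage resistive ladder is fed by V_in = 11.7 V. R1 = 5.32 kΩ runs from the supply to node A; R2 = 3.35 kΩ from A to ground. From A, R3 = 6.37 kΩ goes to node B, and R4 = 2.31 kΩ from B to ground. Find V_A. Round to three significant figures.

The second stage (R3 + R4 = 8.680 kΩ) loads node A in parallel with R2.
Effective lower resistance at A: R2 ‖ 8.680 = 2.417 kΩ.
V_A = 11.7 × 2.417/(5.32 + 2.417) = 3.655 V.

V_A ≈ 3.66 V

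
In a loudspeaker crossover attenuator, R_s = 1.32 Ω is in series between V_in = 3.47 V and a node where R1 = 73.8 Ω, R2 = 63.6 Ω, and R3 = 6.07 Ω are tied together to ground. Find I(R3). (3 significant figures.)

I ≈ 0.455 A

Parallel bank: R_p = 1/(1/73.8 + 1/63.6 + 1/6.07) = 5.154 Ω.
Node voltage V_A = V_in · R_p/(R_s + R_p) = 3.47 × 0.7961 = 2.763 V.
I(R3) = V_A / R3 = 2.763/6.07 = 0.4551 A.
(Check via current divider: I_total = 0.5360 A; share G_k/ΣG = 0.8491 → same result.)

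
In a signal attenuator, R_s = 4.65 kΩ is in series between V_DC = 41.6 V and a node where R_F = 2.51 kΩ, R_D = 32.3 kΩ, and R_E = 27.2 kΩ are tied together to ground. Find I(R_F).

I ≈ 5.23 mA

Equivalent of the parallel group: R_p = 2.145 kΩ.
V_A = 41.6 × 2.145/6.795 = 13.13 V.
I(R_F) = V_A / R_F = 13.13/2.51 = 5.232 mA.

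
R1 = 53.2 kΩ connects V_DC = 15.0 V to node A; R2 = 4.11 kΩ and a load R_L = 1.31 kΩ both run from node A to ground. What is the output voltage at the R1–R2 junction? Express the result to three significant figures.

V_out ≈ 0.275 V

R2 ‖ R_L = (4.11 × 1.31)/(4.11 + 1.31) = 0.9934 kΩ.
Voltage divider with the loaded lower leg: V_out = 15.0 × 0.9934/(53.2 + 0.9934) = 15.0 × 0.01833 = 0.2750 V.
(Unloaded it would be 1.08 V; the load pulls it down.)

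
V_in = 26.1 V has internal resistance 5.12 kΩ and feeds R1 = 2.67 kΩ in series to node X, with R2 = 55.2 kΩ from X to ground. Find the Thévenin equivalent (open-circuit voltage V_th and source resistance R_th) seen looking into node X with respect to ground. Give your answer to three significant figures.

R1' = 5.12 + 2.67 = 7.790 kΩ (source resistance + R1).
Open-circuit (no load on X): V_th = V_in · R2/(R1' + R2) = 26.1 × 55.2/(7.790 + 55.2) = 22.87 V.
Zeroing V_in shorts the top of R1' to ground, so R_th = R1' ‖ R2 = 6.827 kΩ.

V_th ≈ 22.9 V, R_th ≈ 6.83 kΩ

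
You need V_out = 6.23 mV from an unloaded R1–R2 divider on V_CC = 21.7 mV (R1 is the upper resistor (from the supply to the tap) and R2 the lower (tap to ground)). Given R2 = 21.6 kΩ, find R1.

R1 ≈ 53.6 kΩ

Required fraction k = V_out/V_CC = 0.2871.
Rearranging, R1 = R2·(1−k)/k = 21.6 × 2.483 = 53.64 kΩ.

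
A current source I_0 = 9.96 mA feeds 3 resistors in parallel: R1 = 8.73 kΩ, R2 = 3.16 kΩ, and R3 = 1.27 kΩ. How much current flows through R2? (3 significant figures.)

I ≈ 2.59 mA

ΣG = 1/8.73 + 1/3.16 + 1/1.27 = 1.218.
By the current-divider rule, I = I_0 · G_k/ΣG = 9.96 × 0.2597 = 2.587 mA.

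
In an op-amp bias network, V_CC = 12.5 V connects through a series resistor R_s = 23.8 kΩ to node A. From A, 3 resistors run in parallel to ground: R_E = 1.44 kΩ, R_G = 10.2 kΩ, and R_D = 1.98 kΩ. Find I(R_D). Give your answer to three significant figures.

Equivalent of the parallel group: R_p = 0.7707 kΩ.
V_A by voltage divider: V_A = 12.5 × 0.7707/(23.8 + 0.7707) = 0.3921 V.
Branch current I = V_A/R_D = 0.3921/1.98 = 0.1980 mA.
(Check via current divider: I_total = 0.5087 mA; share G_k/ΣG = 0.3892 → same result.)

I ≈ 0.198 mA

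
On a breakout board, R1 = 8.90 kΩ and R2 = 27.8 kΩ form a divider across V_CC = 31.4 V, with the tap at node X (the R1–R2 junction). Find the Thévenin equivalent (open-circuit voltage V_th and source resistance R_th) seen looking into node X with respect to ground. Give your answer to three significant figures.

V_th ≈ 23.8 V, R_th ≈ 6.74 kΩ

With X open, the divider is unloaded: V_th = 31.4 × 27.8/36.70 = 23.79 V.
Zeroing V_CC shorts the top of R1 to ground, so R_th = R1 ‖ R2 = 6.742 kΩ.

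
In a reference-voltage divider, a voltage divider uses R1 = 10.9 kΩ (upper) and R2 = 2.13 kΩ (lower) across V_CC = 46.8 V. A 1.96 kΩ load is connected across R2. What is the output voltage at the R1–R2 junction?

The load sits in parallel with R2, giving an effective lower resistance R2' = R2·R_L/(R2+R_L) = 1.021 kΩ.
Voltage divider with the loaded lower leg: V_out = 46.8 × 1.021/(10.9 + 1.021) = 46.8 × 0.08563 = 4.007 V.

V_out ≈ 4.01 V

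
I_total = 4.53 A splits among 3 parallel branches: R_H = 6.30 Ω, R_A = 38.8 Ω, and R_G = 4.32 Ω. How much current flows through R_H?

I ≈ 1.73 A

ΣG = 1/6.30 + 1/38.8 + 1/4.32 = 0.4160.
Current divider: I(R_H) = I_total · G_k/ΣG = 4.53 × (0.1587/0.4160) = 4.53 × 0.3816 = 1.729 A.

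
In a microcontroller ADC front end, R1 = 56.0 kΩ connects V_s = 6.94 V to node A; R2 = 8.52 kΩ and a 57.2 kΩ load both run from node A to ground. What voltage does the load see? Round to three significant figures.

First combine the lower leg with the load: R2 ‖ R_L = 7.415 kΩ.
Now apply the divider: V_out = 6.94 × 0.1169 = 0.8115 V.

V_out ≈ 0.812 V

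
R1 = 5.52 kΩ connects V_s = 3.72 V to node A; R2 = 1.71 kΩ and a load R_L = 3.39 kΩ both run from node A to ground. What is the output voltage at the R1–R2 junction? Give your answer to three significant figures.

V_out ≈ 0.635 V

First combine the lower leg with the load: R2 ‖ R_L = 1.137 kΩ.
Then V_out = V_s · R2'/(R1 + R2') = 3.72 × 1.137/6.657 = 0.6352 V.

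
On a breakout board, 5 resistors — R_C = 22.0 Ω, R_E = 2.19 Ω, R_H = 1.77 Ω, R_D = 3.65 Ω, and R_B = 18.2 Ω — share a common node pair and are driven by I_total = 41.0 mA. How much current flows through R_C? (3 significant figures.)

I ≈ 1.34 mA

ΣG = 1/22.0 + 1/2.19 + 1/1.77 + 1/3.65 + 1/18.2 = 1.396.
By the current-divider rule, I = I_total · G_k/ΣG = 41.0 × 0.03256 = 1.335 mA.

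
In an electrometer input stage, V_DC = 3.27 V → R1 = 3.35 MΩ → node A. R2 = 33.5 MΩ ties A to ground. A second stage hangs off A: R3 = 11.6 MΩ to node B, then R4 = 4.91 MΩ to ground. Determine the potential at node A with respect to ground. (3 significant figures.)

V_A ≈ 2.51 V

Looking into the second stage from A: R3 + R4 = 16.51 MΩ appears in parallel with R2.
R2 ‖ (R3+R4) = 11.06 MΩ.
First divider: V_A = V_DC · 11.06/(3.35 + 11.06) = 2.510 V.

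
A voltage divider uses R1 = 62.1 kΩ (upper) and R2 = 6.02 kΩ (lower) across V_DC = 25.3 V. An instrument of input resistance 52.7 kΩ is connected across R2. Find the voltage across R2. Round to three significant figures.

V_out ≈ 2.02 V

The load sits in parallel with R2, giving an effective lower resistance R2' = R2·R_L/(R2+R_L) = 5.403 kΩ.
Now apply the divider: V_out = 25.3 × 0.08004 = 2.025 V.
(Unloaded it would be 2.24 V; the load pulls it down.)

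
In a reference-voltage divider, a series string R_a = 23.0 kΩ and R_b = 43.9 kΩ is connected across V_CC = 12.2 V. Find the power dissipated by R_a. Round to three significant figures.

Series current I = V_CC/ΣR = 12.2/66.90 = 0.1824 mA.
P = I²R = 0.03326 × 23.0 = 0.7649 mW.

P ≈ 0.765 mW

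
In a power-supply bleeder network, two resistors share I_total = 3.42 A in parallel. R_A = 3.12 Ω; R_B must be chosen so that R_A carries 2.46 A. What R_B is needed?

The fraction through R_A equals R_B/(R_A+R_B).
2.46/3.42 = R_B/(R_A + R_B) → R_B = R_A · (0.7193)/(1 − 0.7193) = 3.12 × 2.562 = 7.995 Ω.

R_B ≈ 8.00 Ω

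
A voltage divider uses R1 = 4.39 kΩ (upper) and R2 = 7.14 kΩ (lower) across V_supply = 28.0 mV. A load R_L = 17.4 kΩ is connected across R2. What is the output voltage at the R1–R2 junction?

V_out ≈ 15.0 mV

First combine the lower leg with the load: R2 ‖ R_L = 5.063 kΩ.
Voltage divider with the loaded lower leg: V_out = 28.0 × 5.063/(4.39 + 5.063) = 28.0 × 0.5356 = 15.00 mV.
(Unloaded it would be 17.3 mV; the load pulls it down.)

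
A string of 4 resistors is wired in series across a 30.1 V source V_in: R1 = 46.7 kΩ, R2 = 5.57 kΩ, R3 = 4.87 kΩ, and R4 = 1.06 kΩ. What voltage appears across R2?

Series total: ΣR = 46.7 + 5.57 + 4.87 + 1.06 = 58.20 kΩ.
Voltage divider: V = V_in · (5.570 / 58.20) = 30.1 × 0.09570 = 2.881 V.

V ≈ 2.88 V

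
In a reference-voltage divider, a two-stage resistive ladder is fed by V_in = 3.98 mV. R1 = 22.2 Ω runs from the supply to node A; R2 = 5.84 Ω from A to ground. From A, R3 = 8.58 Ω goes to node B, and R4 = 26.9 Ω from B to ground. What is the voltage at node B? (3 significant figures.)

Looking into the second stage from A: R3 + R4 = 35.48 Ω appears in parallel with R2.
Effective lower resistance at A: R2 ‖ 35.48 = 5.015 Ω.
First divider: V_A = V_in · 5.015/(22.2 + 5.015) = 0.7334 mV.
V_B = V_A × 0.7582 = 0.5560 mV.

V_B ≈ 0.556 mV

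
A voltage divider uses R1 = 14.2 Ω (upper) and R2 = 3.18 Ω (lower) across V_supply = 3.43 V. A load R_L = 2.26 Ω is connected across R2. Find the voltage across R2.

The load sits in parallel with R2, giving an effective lower resistance R2' = R2·R_L/(R2+R_L) = 1.321 Ω.
Voltage divider with the loaded lower leg: V_out = 3.43 × 1.321/(14.2 + 1.321) = 3.43 × 0.08512 = 0.2919 V.

V_out ≈ 0.292 V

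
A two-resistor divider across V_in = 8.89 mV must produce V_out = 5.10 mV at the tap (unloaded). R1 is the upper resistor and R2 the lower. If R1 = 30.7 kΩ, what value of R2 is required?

R2 ≈ 41.3 kΩ

V_out/V_in = R2/(R1+R2) = 0.5737.
Rearranging, R2 = R1·k/(1−k) = 30.7 × 1.346 = 41.31 kΩ.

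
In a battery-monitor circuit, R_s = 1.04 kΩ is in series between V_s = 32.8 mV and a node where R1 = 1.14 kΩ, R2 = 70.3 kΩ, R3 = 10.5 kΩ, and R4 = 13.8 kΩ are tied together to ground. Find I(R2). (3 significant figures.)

I ≈ 0.222 µA

Equivalent of the parallel group: R_p = 0.9442 kΩ.
Node voltage V_A = V_s · R_p/(R_s + R_p) = 32.8 × 0.4759 = 15.61 mV.
Branch current I = V_A/R2 = 15.61/70.3 = 0.2220 µA.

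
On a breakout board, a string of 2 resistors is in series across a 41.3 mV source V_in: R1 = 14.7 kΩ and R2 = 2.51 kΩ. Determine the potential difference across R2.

V ≈ 6.02 mV

Series total: ΣR = 14.7 + 2.51 = 17.21 kΩ.
V = V_in · R/ΣR = 41.3 × 0.1458 = 6.023 mV.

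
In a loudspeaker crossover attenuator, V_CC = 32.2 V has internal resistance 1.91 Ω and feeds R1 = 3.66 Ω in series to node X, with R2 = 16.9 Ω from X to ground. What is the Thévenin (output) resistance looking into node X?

R1' = 1.91 + 3.66 = 5.570 Ω (source resistance + R1).
With V_CC suppressed (replaced by a short), R_th = R1' ‖ R2 = (5.570 × 16.9)/(5.570 + 16.9) = 4.189 Ω.

R_th ≈ 4.19 Ω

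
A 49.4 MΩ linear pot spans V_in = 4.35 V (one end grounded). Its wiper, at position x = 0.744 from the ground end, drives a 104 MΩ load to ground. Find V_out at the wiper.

V_out ≈ 2.97 V

Lower segment x·R_p = 36.75 MΩ; upper segment (1−x)·R_p = 12.65 MΩ.
Lower segment in parallel with the load: 36.75 ‖ 104 = 27.16 MΩ.
Then V_out = V_in · 27.16/(12.65 + 27.16) = 2.968 V.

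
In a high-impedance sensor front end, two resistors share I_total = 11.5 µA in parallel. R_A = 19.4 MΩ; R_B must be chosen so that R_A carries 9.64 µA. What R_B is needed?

The fraction through R_A equals R_B/(R_A+R_B).
9.64/11.5 = R_B/(R_A + R_B) → R_B = R_A · (0.8383)/(1 − 0.8383) = 19.4 × 5.183 = 100.5 MΩ.

R_B ≈ 101 MΩ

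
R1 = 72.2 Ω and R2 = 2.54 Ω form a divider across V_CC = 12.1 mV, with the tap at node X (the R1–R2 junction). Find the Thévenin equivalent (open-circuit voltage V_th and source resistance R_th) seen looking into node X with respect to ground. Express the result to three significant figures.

With X open, the divider is unloaded: V_th = 12.1 × 2.54/74.74 = 0.4112 mV.
With V_CC suppressed (replaced by a short), R_th = R1 ‖ R2 = (72.20 × 2.54)/(72.20 + 2.54) = 2.454 Ω.

V_th ≈ 0.411 mV, R_th ≈ 2.45 Ω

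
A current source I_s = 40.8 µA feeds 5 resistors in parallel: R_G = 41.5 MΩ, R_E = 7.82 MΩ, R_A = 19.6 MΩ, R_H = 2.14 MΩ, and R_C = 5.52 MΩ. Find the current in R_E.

I ≈ 6.13 µA

Conductances: ΣG = 1/41.5 + 1/7.82 + 1/19.6 + 1/2.14 + 1/5.52 = 0.8514 (1/MΩ).
R_E takes the fraction G_k/ΣG = 0.1279/0.8514 = 0.1502, so I = 40.8 × 0.1502 = 6.128 µA.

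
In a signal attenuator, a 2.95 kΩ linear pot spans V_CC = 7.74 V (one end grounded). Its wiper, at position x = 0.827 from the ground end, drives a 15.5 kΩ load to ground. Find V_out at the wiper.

V_out ≈ 6.23 V

The pot divides into 0.5104 kΩ above the wiper and 2.440 kΩ below.
(x·R_p) ‖ R_L = 2.108 kΩ.
V_out = 7.74 × 2.108/(0.5104 + 2.108) = 6.231 V.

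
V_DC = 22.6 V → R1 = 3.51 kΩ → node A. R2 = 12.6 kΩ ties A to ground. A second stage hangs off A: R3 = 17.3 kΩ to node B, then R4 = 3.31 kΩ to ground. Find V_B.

Node A sees R2 in parallel with the series input of stage 2, R3 + R4 = 20.61 kΩ.
Effective lower resistance at A: R2 ‖ 20.61 = 7.820 kΩ.
First divider: V_A = V_DC · 7.820/(3.51 + 7.820) = 15.60 V.
V_B = V_A × 0.1606 = 2.505 V.

V_B ≈ 2.51 V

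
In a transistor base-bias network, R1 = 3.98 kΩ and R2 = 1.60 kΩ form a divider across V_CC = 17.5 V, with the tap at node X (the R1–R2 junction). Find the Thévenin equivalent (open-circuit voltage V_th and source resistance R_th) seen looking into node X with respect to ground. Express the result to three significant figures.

V_th ≈ 5.02 V, R_th ≈ 1.14 kΩ

With X open, the divider is unloaded: V_th = 17.5 × 1.60/5.580 = 5.018 V.
Zeroing V_CC shorts the top of R1 to ground, so R_th = R1 ‖ R2 = 1.141 kΩ.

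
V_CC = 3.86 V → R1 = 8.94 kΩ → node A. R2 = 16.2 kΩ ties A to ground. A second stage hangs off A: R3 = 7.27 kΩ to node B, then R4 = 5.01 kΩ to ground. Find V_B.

The second stage (R3 + R4 = 12.28 kΩ) loads node A in parallel with R2.
Effective lower resistance at A: R2 ‖ 12.28 = 6.985 kΩ.
First divider: V_A = V_CC · 6.985/(8.94 + 6.985) = 1.693 V.
Then the unloaded second divider: V_B = V_A × R4/(R3+R4) = 1.693 × 0.4080 = 0.6907 V.

V_B ≈ 0.691 V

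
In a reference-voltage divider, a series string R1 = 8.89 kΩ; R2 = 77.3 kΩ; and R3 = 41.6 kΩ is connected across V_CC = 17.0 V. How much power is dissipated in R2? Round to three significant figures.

Series current I = V_CC/ΣR = 17.0/127.8 = 0.1330 mA.
P(R2) = I²·R2 = (0.1330)² × 77.3 = 1.368 mW.

P ≈ 1.37 mW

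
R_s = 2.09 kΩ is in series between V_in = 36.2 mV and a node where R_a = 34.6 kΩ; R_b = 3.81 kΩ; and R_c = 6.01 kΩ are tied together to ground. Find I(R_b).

Equivalent of the parallel group: R_p = 2.185 kΩ.
V_A by voltage divider: V_A = 36.2 × 2.185/(2.09 + 2.185) = 18.50 mV.
I(R_b) = V_A / R_b = 18.50/3.81 = 4.856 µA.

I ≈ 4.86 µA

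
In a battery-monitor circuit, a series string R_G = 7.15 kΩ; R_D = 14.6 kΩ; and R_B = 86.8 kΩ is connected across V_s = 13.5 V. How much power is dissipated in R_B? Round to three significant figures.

Series current I = V_s/ΣR = 13.5/108.5 = 0.1244 mA.
P(R_B) = I²·R_B = (0.1244)² × 86.8 = 1.343 mW.

P ≈ 1.34 mW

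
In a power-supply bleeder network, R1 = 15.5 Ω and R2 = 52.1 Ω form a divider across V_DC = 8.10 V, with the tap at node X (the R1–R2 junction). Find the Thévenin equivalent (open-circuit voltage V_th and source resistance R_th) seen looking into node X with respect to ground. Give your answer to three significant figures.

Open-circuit (no load on X): V_th = V_DC · R2/(R1 + R2) = 8.10 × 52.1/(15.50 + 52.1) = 6.243 V.
Zeroing V_DC shorts the top of R1 to ground, so R_th = R1 ‖ R2 = 11.95 Ω.

V_th ≈ 6.24 V, R_th ≈ 11.9 Ω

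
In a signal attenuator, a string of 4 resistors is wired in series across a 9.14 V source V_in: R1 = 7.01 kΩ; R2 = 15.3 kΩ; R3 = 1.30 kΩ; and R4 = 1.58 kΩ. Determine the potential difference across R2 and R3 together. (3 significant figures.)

V ≈ 6.02 V

Series total: ΣR = 7.01 + 15.3 + 1.30 + 1.58 = 25.19 kΩ.
R_{R2..R3} = 15.3 + 1.30 = 16.60 kΩ.
Voltage divider: V = V_in · (16.60 / 25.19) = 9.14 × 0.6590 = 6.023 V.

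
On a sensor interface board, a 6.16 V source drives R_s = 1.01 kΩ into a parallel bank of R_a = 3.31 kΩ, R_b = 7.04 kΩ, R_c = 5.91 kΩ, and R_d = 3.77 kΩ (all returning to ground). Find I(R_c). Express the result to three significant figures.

Combine the parallel branches: R_p = (1/3.31 + 1/7.04 + 1/5.91 + 1/3.77)⁻¹ = 1.138 kΩ.
V_A = 6.16 × 1.138/2.148 = 3.264 V.
Branch current I = V_A/R_c = 3.264/5.91 = 0.5522 mA.
(Equivalently: I_total = 2.868 mA, then current-divider fraction G_k/ΣG = 0.1926.)

I ≈ 0.552 mA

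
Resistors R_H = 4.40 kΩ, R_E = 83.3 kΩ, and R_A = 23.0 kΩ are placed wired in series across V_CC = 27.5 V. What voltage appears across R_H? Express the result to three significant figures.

Series total: ΣR = 4.40 + 83.3 + 23.0 = 110.7 kΩ.
Voltage divider: V = V_CC · (4.400 / 110.7) = 27.5 × 0.03975 = 1.093 V.

V ≈ 1.09 V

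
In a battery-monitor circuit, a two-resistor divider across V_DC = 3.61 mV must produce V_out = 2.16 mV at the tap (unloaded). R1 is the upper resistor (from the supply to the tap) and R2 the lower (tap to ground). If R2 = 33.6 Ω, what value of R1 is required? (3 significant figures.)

R1 ≈ 22.6 Ω

Required fraction k = V_out/V_DC = 0.5983.
Rearranging, R1 = R2·(1−k)/k = 33.6 × 0.6713 = 22.56 Ω.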